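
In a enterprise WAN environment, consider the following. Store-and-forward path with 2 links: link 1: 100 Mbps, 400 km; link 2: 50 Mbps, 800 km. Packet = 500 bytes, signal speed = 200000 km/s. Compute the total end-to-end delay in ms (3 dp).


Packet = 500 bytes = 4000 bits. Store-and-forward: sum (t_trans + t_prop) per link.
Link 1: t_trans = 4000/(100*10^6) s = 0.0400 ms; t_prop = 400/200000 s = 2.0000 ms; subtotal = 2.0400 ms
Link 2: t_trans = 4000/(50*10^6) s = 0.0800 ms; t_prop = 800/200000 s = 4.0000 ms; subtotal = 4.0800 ms
End-to-end = 2.0400 + 4.0800 = 6.1200 ms -> 6.120 ms (3 dp)

6.120


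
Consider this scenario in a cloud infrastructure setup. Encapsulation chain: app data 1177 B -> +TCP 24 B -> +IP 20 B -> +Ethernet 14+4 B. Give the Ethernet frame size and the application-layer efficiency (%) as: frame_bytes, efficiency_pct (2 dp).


TCP segment = 1177 + 24 = 1201 B
IP packet = 1201 + 20 = 1221 B
Ethernet frame = 1221 + 14 + 4 = 1239 B
Efficiency = app / frame = 1177 / 1239 = 0.949960 = 94.9960% -> 95.00% (2 dp)

1239, 95.00


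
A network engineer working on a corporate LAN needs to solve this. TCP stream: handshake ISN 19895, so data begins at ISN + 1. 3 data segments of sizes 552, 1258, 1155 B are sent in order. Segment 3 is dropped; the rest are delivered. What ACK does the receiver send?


SYN uses sequence number 19895; first data byte = ISN + 1 = 19896.
Segment 1: SEQ = 19896, len = 552 B, covers [19896, 20447]
Segment 2: SEQ = 20448, len = 1258 B, covers [20448, 21705]
Segment 3: SEQ = 21706, len = 1155 B, covers [21706, 22860] [LOST]
In-order data received: bytes [19896, 21705] (segments 1..2).
Segment 3 missing -> gap begins at byte 21706.
Cumulative ACK = next expected in-order byte = 19896 + 552 + 1258 = 21706

21706


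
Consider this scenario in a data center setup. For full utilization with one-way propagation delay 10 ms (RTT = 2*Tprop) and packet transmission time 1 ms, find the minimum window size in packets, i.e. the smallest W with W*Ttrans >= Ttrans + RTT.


Given: Ttrans = 1 ms, RTT = 20 ms (= 2 * Tprop, Tprop = 10 ms)
Time until first ACK returns = Ttrans + RTT = 1 + 20 = 21 ms
Need W * Ttrans >= Ttrans + RTT  ->  W >= (Ttrans + RTT) / Ttrans
(Ttrans + RTT) / Ttrans = 21 / 1 = 21
W_min = ceil(21) = 21

21


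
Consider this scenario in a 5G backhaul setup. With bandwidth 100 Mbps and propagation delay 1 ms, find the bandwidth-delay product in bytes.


Given: bandwidth = 100 Mbps, delay = 1 ms
BDP in bits = 100 * 10^6 * 1 / 1000
BDP in bits = 100000
BDP in bytes = 100000 / 8 = 12500

12500


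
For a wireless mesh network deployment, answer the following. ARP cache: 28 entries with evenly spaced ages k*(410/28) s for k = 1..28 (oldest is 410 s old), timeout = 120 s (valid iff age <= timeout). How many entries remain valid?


Ages are k * 410/28 s for k = 1..28 (spacing = 14.6429 s).
Entry k is valid iff k * 410/28 <= 120 iff k <= 28 * 120 / 410 = 8.1951
n_valid = floor(8.1951) = 8
(n_stale = 28 - 8 = 20)

8


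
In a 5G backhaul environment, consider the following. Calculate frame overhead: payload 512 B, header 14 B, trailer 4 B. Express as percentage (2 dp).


Given: payload = 512 B, header = 14 B, trailer = 4 B
Overhead bytes = header + trailer = 14 + 4 = 18
Total frame = payload + overhead = 512 + 18 = 530
Overhead % = 18 / 530 * 100 = 3.3962% -> 3.40% (2 dp)

3.40


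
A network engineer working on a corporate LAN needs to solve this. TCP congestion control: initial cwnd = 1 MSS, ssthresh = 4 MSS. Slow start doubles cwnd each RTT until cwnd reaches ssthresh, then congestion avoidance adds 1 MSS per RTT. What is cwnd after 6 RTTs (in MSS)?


RTT 0: cwnd = 1 MSS (initial)
RTT 1: cwnd = 2 MSS (slow start, doubled)
RTT 2: cwnd = 4 MSS (slow start, doubled)
RTT 3: cwnd = 5 MSS (congestion avoidance, +1)
RTT 4: cwnd = 6 MSS (congestion avoidance, +1)
RTT 5: cwnd = 7 MSS (congestion avoidance, +1)
RTT 6: cwnd = 8 MSS (congestion avoidance, +1)

8


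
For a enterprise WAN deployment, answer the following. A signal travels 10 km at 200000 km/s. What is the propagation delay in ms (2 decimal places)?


Given: distance = 10 km, speed = 200000 km/s
Delay = distance / speed = 10 / 200000 seconds
Delay in ms = 10 * 1000 / 200000
Delay = 0.0500 ms
Rounded to 2 dp = 0.05 ms

0.05


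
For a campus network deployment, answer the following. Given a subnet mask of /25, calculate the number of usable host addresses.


Given: subnet mask /25
Host bits = 32 - 25 = 7
Total addresses = 2^7 = 128
Usable hosts = 128 - 2 (network + broadcast) = 126

126


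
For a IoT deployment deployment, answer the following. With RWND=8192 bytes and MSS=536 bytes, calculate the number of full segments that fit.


Given: RWND = 8192 bytes, MSS = 536 bytes
Full segments = floor(RWND / MSS)
Full segments = floor(8192 / 536)
Full segments = floor(15.2836) = 15

15


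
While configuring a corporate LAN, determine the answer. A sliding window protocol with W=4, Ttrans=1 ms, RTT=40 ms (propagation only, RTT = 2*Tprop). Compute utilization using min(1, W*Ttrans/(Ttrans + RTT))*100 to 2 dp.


Given: W = 4, Ttrans = 1 ms, RTT = 40 ms (= 2 * Tprop, Tprop = 20 ms)
Cycle time = Ttrans + RTT = 1 + 40 = 41 ms (first packet sent until its ACK returns)
W * Ttrans = 4 * 1 = 4 ms of sending per cycle
W * Ttrans / (Ttrans + RTT) = 4 / 41 = 0.097561
U = min(1, 0.097561) = 0.097561
U% = 9.76%

9.76


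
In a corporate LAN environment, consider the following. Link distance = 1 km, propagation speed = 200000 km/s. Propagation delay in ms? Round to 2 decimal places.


Given: distance = 1 km, speed = 200000 km/s
Delay = distance / speed = 1 / 200000 seconds
Delay in ms = 1 * 1000 / 200000
Delay = 0.0050 ms
Rounded to 2 dp = 0.01 ms

0.01


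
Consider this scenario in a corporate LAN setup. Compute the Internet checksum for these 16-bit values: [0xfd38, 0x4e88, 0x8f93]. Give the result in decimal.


Given words: [0xfd38, 0x4e88, 0x8f93]
Step 1: Sum all words
Raw sum = 64824 + 20104 + 36755 = 121683
Step 2: Fold carry: (56147 + 1) = 56148
One's complement = ~56148 & 0xFFFF = 9387

9387


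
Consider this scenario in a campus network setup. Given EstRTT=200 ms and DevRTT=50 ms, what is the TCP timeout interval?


Given: EstRTT = 200 ms, DevRTT = 50 ms
Timeout = EstRTT + 4 * DevRTT
4 * DevRTT = 4 * 50 = 200
Timeout = 200 + 200 = 400 ms

400


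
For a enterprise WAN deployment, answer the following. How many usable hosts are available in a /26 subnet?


Given: subnet mask /26
Host bits = 32 - 26 = 6
Total addresses = 2^6 = 64
Usable hosts = 64 - 2 (network + broadcast) = 62

62


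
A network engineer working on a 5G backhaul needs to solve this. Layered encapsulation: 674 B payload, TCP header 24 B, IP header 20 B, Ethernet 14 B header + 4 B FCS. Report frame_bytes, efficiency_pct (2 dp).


TCP segment = 674 + 24 = 698 B
IP packet = 698 + 20 = 718 B
Ethernet frame = 718 + 14 + 4 = 736 B
Efficiency = app / frame = 674 / 736 = 0.915761 = 91.5761% -> 91.58% (2 dp)

736, 91.58


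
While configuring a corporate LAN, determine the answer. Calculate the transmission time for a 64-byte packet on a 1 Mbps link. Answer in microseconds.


Given: packet = 64 bytes, bandwidth = 1 Mbps
Packet in bits = 64 * 8 = 512 bits
Bandwidth = 1 * 10^6 = 1000000 bps
Time = 512 / 1000000 seconds
Time in us = 512 * 10^6 / 1000000 = 512

512


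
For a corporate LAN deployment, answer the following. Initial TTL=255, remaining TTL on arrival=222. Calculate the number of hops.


Given: initial TTL = 255, received TTL = 222
Hops = initial TTL - received TTL
Hops = 255 - 222 = 33

33


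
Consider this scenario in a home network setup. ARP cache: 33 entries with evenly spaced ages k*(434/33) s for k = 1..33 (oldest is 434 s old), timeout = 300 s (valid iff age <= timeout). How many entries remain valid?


Ages are k * 434/33 s for k = 1..33 (spacing = 13.1515 s).
Entry k is valid iff k * 434/33 <= 300 iff k <= 33 * 300 / 434 = 22.8111
n_valid = floor(22.8111) = 22
(n_stale = 33 - 22 = 11)

22


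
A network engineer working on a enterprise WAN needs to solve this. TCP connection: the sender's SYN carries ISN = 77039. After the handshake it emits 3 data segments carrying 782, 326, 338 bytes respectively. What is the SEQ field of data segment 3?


The SYN occupies sequence number ISN = 77039, so the first data byte is ISN + 1 = 77040.
SEQ of data segment i = (ISN + 1) + sum of payload sizes of segments 1..i-1.
Segment 1: SEQ = 77040, payload = 782 bytes
Segment 2: SEQ = 77822, payload = 326 bytes
Segment 3: SEQ = 78148, payload = 338 bytes
SEQ of segment 3 = 77040 + 782 + 326 = 78148

78148


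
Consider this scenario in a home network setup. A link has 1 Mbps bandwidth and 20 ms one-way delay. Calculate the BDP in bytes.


Given: bandwidth = 1 Mbps, delay = 20 ms
BDP in bits = 1 * 10^6 * 20 / 1000
BDP in bits = 20000
BDP in bytes = 20000 / 8 = 2500

2500


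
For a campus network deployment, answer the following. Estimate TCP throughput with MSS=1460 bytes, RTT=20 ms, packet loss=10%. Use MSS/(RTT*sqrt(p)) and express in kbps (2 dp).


Given: MSS = 1460 bytes, RTT = 20 ms, loss = 10%
RTT in seconds = 20 / 1000 = 0.02
Loss rate = 10% = 0.1
sqrt(loss) = sqrt(0.1) = 0.316227766017
Throughput (bytes/s) = 1460 / (0.02 * 0.316227766017) = 230846.2692
Throughput (kbps) = 230846.2692 * 8 / 1000 = 1846.770154 -> 1846.77 kbps (2 dp)

1846.77


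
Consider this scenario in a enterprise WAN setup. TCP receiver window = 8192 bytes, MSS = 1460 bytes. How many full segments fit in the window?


Given: RWND = 8192 bytes, MSS = 1460 bytes
Full segments = floor(RWND / MSS)
Full segments = floor(8192 / 1460)
Full segments = floor(5.611) = 5

5


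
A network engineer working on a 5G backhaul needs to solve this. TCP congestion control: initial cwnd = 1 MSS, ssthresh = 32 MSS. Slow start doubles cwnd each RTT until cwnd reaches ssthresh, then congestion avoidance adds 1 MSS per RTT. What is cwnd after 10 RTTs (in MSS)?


RTT 0: cwnd = 1 MSS (initial)
RTT 1: cwnd = 2 MSS (slow start, doubled)
RTT 2: cwnd = 4 MSS (slow start, doubled)
RTT 3: cwnd = 8 MSS (slow start, doubled)
RTT 4: cwnd = 16 MSS (slow start, doubled)
RTT 5: cwnd = 32 MSS (slow start, doubled)
RTT 6: cwnd = 33 MSS (congestion avoidance, +1)
RTT 7: cwnd = 34 MSS (congestion avoidance, +1)
RTT 8: cwnd = 35 MSS (congestion avoidance, +1)
RTT 9: cwnd = 36 MSS (congestion avoidance, +1)
RTT 10: cwnd = 37 MSS (congestion avoidance, +1)

37


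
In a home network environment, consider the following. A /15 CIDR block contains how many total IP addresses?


Given: CIDR prefix /15
Host bits = 32 - 15 = 17
Total addresses = 2^17 = 131072

131072


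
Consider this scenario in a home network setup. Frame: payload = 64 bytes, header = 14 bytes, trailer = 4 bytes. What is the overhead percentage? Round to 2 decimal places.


Given: payload = 64 B, header = 14 B, trailer = 4 B
Overhead bytes = header + trailer = 14 + 4 = 18
Total frame = payload + overhead = 64 + 18 = 82
Overhead % = 18 / 82 * 100 = 21.9512% -> 21.95% (2 dp)

21.95


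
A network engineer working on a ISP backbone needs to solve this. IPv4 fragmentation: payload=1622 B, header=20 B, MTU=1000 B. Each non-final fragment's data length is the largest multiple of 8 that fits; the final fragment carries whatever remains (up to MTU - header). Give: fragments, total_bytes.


Max data per non-final fragment = floor((MTU - header)/8)*8 = floor((1000 - 20)/8)*8 = floor(980/8)*8 = 976 B
Final fragment needs no 8-byte alignment: it can carry up to MTU - header = 980 B
Non-final fragments needed = ceil((payload - 980) / 976) = ceil(642/976) = ceil(0.6578) = 1
Number of fragments = 1 + 1 = 2
Fragment sizes (data): 1 * 976 B + 646 B (last, 646 <= 980 OK)
Total bytes sent = payload + n_frags * header = 1622 + 2*20 = 1622 + 40 = 1662 B

2, 1662


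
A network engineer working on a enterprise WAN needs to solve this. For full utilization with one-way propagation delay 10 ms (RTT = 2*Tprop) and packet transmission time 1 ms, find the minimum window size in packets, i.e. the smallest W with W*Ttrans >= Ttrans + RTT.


Given: Ttrans = 1 ms, RTT = 20 ms (= 2 * Tprop, Tprop = 10 ms)
Time until first ACK returns = Ttrans + RTT = 1 + 20 = 21 ms
Need W * Ttrans >= Ttrans + RTT  ->  W >= (Ttrans + RTT) / Ttrans
(Ttrans + RTT) / Ttrans = 21 / 1 = 21
W_min = ceil(21) = 21

21


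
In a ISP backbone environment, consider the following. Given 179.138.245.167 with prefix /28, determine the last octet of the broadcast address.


Given: IP = 179.138.245.167, prefix = /28
Host bits = 32 - 28 = 4
Network last octet = 167 AND mask = 160
Host part size = 2^4 - 1 = 15
Broadcast last octet = 160 OR 15 = 175

175


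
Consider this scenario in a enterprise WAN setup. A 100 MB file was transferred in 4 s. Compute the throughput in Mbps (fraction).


Given: file = 100 MB, time = 4 s
File in Mb = 100 * 8 = 800 Mb
Throughput = 800 / 4 Mbps
Throughput = 200 Mbps

200


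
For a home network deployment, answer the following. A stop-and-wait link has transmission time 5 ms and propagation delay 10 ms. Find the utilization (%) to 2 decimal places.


Given: Ttrans = 5 ms, Tprop = 10 ms
RTT = 2 * Tprop = 2 * 10 = 20 ms
U = Ttrans / (Ttrans + RTT)
U = 5 / (5 + 20)
U = 5 / 25 = 0.2
U% = 20.00%

20.00


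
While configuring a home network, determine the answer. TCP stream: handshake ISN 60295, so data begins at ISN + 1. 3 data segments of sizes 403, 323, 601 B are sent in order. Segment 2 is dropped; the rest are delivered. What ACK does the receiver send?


SYN uses sequence number 60295; first data byte = ISN + 1 = 60296.
Segment 1: SEQ = 60296, len = 403 B, covers [60296, 60698]
Segment 2: SEQ = 60699, len = 323 B, covers [60699, 61021] [LOST]
Segment 3: SEQ = 61022, len = 601 B, covers [61022, 61622]
In-order data received: bytes [60296, 60698] (segments 1..1).
Segment 2 missing -> gap begins at byte 60699; later segments buffered out of order.
Cumulative ACK = next expected in-order byte = 60296 + 403 = 60699

60699


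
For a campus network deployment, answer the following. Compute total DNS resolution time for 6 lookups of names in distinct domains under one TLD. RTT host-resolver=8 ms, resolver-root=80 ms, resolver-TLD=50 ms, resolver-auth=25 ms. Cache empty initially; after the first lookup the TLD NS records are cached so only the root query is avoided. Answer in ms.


Lookup 1 (cold cache): local + root + TLD + auth = 8 + 80 + 50 + 25 = 163 ms
Lookups 2..6 (TLD NS cached -> skip root; new domain -> still ask TLD and auth): local + TLD + auth = 8 + 50 + 25 = 83 ms each
Remaining 5 lookups: 5 * 83 = 415 ms
Total = 163 + 415 = 578 ms

578


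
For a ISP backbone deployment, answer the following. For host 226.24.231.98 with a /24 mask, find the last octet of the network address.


Given: IP = 226.24.231.98, prefix = /24
Subnet mask = 255.255.255.0
Last octet of IP: 98
Last octet of mask: 0
Network last octet = 98 AND 0 = 0

0


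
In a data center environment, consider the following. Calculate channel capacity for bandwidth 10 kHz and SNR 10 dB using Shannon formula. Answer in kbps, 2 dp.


Given: B = 10 kHz, SNR = 10 dB
SNR linear = 10^(10/10) = 10
1 + SNR = 11
log2(11) = 3.4594316186
C = 10 * 1000 * 3.4594316186 = 34594.3162 bps
C = 34.594316 kbps -> 34.59 kbps (2 dp)

34.59


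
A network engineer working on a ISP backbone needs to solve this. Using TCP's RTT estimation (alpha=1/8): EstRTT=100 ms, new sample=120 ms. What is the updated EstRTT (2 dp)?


Given: EstRTT = 100 ms, SampleRTT = 120 ms, alpha = 1/8
New EstRTT = (1 - alpha) * EstRTT + alpha * SampleRTT
(7/8) * 100 = 87.5
(1/8) * 120 = 15
New EstRTT = 87.5 + 15 = 102.5 ms -> 102.50 ms (2 dp)

102.50


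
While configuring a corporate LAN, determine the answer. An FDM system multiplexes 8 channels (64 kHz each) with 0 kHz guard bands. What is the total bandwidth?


Given: 8 channels, 64 kHz each, guard = 0 kHz
Channel bandwidth = 8 * 64 = 512 kHz
Guard bands = 7 gaps * 0 kHz = 0 kHz
Total = 512 + 0 = 512 kHz

512


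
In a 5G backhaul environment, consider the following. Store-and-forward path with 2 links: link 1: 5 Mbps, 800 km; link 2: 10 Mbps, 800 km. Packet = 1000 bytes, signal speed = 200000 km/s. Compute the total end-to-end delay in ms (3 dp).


Packet = 1000 bytes = 8000 bits. Store-and-forward: sum (t_trans + t_prop) per link.
Link 1: t_trans = 8000/(5*10^6) s = 1.6000 ms; t_prop = 800/200000 s = 4.0000 ms; subtotal = 5.6000 ms
Link 2: t_trans = 8000/(10*10^6) s = 0.8000 ms; t_prop = 800/200000 s = 4.0000 ms; subtotal = 4.8000 ms
End-to-end = 5.6000 + 4.8000 = 10.4000 ms -> 10.400 ms (3 dp)

10.400


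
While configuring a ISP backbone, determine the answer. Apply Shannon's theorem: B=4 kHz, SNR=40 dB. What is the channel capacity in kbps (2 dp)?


Given: B = 4 kHz, SNR = 40 dB
SNR linear = 10^(40/10) = 10000
1 + SNR = 10001
log2(10001) = 13.2878566418
C = 4 * 1000 * 13.2878566418 = 53151.4266 bps
C = 53.151427 kbps -> 53.15 kbps (2 dp)

53.15


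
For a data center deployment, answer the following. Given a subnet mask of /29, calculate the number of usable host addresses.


Given: subnet mask /29
Host bits = 32 - 29 = 3
Total addresses = 2^3 = 8
Usable hosts = 8 - 2 (network + broadcast) = 6

6


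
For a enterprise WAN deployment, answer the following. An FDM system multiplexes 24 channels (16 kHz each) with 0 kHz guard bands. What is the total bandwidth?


Given: 24 channels, 16 kHz each, guard = 0 kHz
Channel bandwidth = 24 * 16 = 384 kHz
Guard bands = 23 gaps * 0 kHz = 0 kHz
Total = 384 + 0 = 384 kHz

384


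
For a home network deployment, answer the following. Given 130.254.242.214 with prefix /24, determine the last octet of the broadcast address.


Given: IP = 130.254.242.214, prefix = /24
Host bits = 32 - 24 = 8
Network last octet = 214 AND mask = 0
Host part size = 2^8 - 1 = 255
Broadcast last octet = 0 OR 255 = 255

255


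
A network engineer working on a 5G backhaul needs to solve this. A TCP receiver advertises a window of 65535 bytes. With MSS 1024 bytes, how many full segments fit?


Given: RWND = 65535 bytes, MSS = 1024 bytes
Full segments = floor(RWND / MSS)
Full segments = floor(65535 / 1024)
Full segments = floor(63.999) = 63

63


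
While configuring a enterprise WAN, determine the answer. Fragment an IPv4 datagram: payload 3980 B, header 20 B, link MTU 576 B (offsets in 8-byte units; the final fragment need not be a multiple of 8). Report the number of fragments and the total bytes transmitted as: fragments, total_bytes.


Max data per non-final fragment = floor((MTU - header)/8)*8 = floor((576 - 20)/8)*8 = floor(556/8)*8 = 552 B
Final fragment needs no 8-byte alignment: it can carry up to MTU - header = 556 B
Non-final fragments needed = ceil((payload - 556) / 552) = ceil(3424/552) = ceil(6.2029) = 7
Number of fragments = 7 + 1 = 8
Fragment sizes (data): 7 * 552 B + 116 B (last, 116 <= 556 OK)
Total bytes sent = payload + n_frags * header = 3980 + 8*20 = 3980 + 160 = 4140 B

8, 4140


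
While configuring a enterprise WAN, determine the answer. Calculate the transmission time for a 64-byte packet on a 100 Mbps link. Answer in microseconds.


Given: packet = 64 bytes, bandwidth = 100 Mbps
Packet in bits = 64 * 8 = 512 bits
Bandwidth = 100 * 10^6 = 100000000 bps
Time = 512 / 100000000 seconds
Time in us = 512 * 10^6 / 100000000 = 5.12

5.12


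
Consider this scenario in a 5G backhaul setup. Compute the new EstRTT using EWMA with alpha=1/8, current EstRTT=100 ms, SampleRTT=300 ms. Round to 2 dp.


Given: EstRTT = 100 ms, SampleRTT = 300 ms, alpha = 1/8
New EstRTT = (1 - alpha) * EstRTT + alpha * SampleRTT
(7/8) * 100 = 87.5
(1/8) * 300 = 37.5
New EstRTT = 87.5 + 37.5 = 125 ms -> 125.00 ms (2 dp)

125.00


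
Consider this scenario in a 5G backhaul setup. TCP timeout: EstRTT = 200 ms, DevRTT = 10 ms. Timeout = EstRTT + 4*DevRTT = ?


Given: EstRTT = 200 ms, DevRTT = 10 ms
Timeout = EstRTT + 4 * DevRTT
4 * DevRTT = 4 * 10 = 40
Timeout = 200 + 40 = 240 ms

240


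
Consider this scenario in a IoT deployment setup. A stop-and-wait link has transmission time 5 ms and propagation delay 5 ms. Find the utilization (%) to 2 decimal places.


Given: Ttrans = 5 ms, Tprop = 5 ms
RTT = 2 * Tprop = 2 * 5 = 10 ms
U = Ttrans / (Ttrans + RTT)
U = 5 / (5 + 10)
U = 5 / 15 = 0.333333
U% = 33.33%

33.33


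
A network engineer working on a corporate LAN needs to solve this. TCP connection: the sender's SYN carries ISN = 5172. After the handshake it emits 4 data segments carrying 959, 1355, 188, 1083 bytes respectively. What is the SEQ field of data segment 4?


The SYN occupies sequence number ISN = 5172, so the first data byte is ISN + 1 = 5173.
SEQ of data segment i = (ISN + 1) + sum of payload sizes of segments 1..i-1.
Segment 1: SEQ = 5173, payload = 959 bytes
Segment 2: SEQ = 6132, payload = 1355 bytes
Segment 3: SEQ = 7487, payload = 188 bytes
Segment 4: SEQ = 7675, payload = 1083 bytes
SEQ of segment 4 = 5173 + 959 + 1355 + 188 = 7675

7675


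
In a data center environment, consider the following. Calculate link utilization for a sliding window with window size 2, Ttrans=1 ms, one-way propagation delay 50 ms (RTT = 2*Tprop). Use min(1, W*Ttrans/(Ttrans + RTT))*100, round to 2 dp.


Given: W = 2, Ttrans = 1 ms, RTT = 100 ms (= 2 * Tprop, Tprop = 50 ms)
Cycle time = Ttrans + RTT = 1 + 100 = 101 ms (first packet sent until its ACK returns)
W * Ttrans = 2 * 1 = 2 ms of sending per cycle
W * Ttrans / (Ttrans + RTT) = 2 / 101 = 0.019802
U = min(1, 0.019802) = 0.019802
U% = 1.98%

1.98


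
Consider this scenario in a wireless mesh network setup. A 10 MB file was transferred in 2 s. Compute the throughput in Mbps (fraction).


Given: file = 10 MB, time = 2 s
File in Mb = 10 * 8 = 80 Mb
Throughput = 80 / 2 Mbps
Throughput = 40 Mbps

40


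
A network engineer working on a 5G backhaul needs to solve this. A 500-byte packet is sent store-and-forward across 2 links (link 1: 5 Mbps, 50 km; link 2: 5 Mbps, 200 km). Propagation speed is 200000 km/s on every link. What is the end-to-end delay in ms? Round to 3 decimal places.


Packet = 500 bytes = 4000 bits. Store-and-forward: sum (t_trans + t_prop) per link.
Link 1: t_trans = 4000/(5*10^6) s = 0.8000 ms; t_prop = 50/200000 s = 0.2500 ms; subtotal = 1.0500 ms
Link 2: t_trans = 4000/(5*10^6) s = 0.8000 ms; t_prop = 200/200000 s = 1.0000 ms; subtotal = 1.8000 ms
End-to-end = 1.0500 + 1.8000 = 2.8500 ms -> 2.850 ms (3 dp)

2.850


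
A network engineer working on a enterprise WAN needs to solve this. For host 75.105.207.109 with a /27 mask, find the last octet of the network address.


Given: IP = 75.105.207.109, prefix = /27
Subnet mask = 255.255.255.224
Last octet of IP: 109
Last octet of mask: 224
Network last octet = 109 AND 224 = 96

96


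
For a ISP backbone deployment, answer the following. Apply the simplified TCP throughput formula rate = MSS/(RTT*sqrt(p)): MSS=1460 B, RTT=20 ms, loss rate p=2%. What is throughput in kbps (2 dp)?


Given: MSS = 1460 bytes, RTT = 20 ms, loss = 2%
RTT in seconds = 20 / 1000 = 0.02
Loss rate = 2% = 0.02
sqrt(loss) = sqrt(0.02) = 0.141421356237
Throughput (bytes/s) = 1460 / (0.02 * 0.141421356237) = 516187.9503
Throughput (kbps) = 516187.9503 * 8 / 1000 = 4129.503602 -> 4129.50 kbps (2 dp)

4129.50


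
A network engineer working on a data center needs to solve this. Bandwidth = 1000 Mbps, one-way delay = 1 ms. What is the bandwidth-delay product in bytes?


Given: bandwidth = 1000 Mbps, delay = 1 ms
BDP in bits = 1000 * 10^6 * 1 / 1000
BDP in bits = 1000000
BDP in bytes = 1000000 / 8 = 125000

125000


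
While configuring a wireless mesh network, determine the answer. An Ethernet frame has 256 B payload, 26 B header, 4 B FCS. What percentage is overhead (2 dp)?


Given: payload = 256 B, header = 26 B, trailer = 4 B
Overhead bytes = header + trailer = 26 + 4 = 30
Total frame = payload + overhead = 256 + 30 = 286
Overhead % = 30 / 286 * 100 = 10.4895% -> 10.49% (2 dp)

10.49


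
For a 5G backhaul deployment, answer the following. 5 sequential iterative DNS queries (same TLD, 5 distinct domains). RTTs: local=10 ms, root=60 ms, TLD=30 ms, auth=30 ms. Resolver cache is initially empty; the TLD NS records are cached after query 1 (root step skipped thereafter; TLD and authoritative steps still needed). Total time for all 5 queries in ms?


Lookup 1 (cold cache): local + root + TLD + auth = 10 + 60 + 30 + 30 = 130 ms
Lookups 2..5 (TLD NS cached -> skip root; new domain -> still ask TLD and auth): local + TLD + auth = 10 + 30 + 30 = 70 ms each
Remaining 4 lookups: 4 * 70 = 280 ms
Total = 130 + 280 = 410 ms

410


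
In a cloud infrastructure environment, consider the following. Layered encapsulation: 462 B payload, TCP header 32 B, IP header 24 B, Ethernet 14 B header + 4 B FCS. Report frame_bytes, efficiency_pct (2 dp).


TCP segment = 462 + 32 = 494 B
IP packet = 494 + 24 = 518 B
Ethernet frame = 518 + 14 + 4 = 536 B
Efficiency = app / frame = 462 / 536 = 0.861940 = 86.1940% -> 86.19% (2 dp)

536, 86.19


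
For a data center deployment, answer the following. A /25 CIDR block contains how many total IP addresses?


Given: CIDR prefix /25
Host bits = 32 - 25 = 7
Total addresses = 2^7 = 128

128


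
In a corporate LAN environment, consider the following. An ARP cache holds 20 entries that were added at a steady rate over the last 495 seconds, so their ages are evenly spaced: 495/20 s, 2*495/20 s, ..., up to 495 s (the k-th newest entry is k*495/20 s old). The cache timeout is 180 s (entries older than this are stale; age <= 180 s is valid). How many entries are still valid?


Ages are k * 495/20 s for k = 1..20 (spacing = 24.7500 s).
Entry k is valid iff k * 495/20 <= 180 iff k <= 20 * 180 / 495 = 7.2727
n_valid = floor(7.2727) = 7
(n_stale = 20 - 7 = 13)

7


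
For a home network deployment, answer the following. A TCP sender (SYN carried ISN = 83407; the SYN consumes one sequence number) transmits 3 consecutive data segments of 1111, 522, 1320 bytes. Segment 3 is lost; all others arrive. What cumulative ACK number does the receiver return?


SYN uses sequence number 83407; first data byte = ISN + 1 = 83408.
Segment 1: SEQ = 83408, len = 1111 B, covers [83408, 84518]
Segment 2: SEQ = 84519, len = 522 B, covers [84519, 85040]
Segment 3: SEQ = 85041, len = 1320 B, covers [85041, 86360] [LOST]
In-order data received: bytes [83408, 85040] (segments 1..2).
Segment 3 missing -> gap begins at byte 85041.
Cumulative ACK = next expected in-order byte = 83408 + 1111 + 522 = 85041

85041


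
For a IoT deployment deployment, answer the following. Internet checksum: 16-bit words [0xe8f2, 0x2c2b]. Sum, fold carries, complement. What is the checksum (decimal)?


Given words: [0xe8f2, 0x2c2b]
Step 1: Sum all words
Raw sum = 59634 + 11307 = 70941
Step 2: Fold carry: (5405 + 1) = 5406
One's complement = ~5406 & 0xFFFF = 60129

60129


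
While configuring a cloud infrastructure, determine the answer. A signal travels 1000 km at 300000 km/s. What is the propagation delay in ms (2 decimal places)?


Given: distance = 1000 km, speed = 300000 km/s
Delay = distance / speed = 1000 / 300000 seconds
Delay in ms = 1000 * 1000 / 300000
Delay = 3.3333 ms
Rounded to 2 dp = 3.33 ms

3.33


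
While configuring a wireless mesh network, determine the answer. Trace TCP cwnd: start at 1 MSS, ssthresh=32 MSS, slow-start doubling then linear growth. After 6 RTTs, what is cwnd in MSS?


RTT 0: cwnd = 1 MSS (initial)
RTT 1: cwnd = 2 MSS (slow start, doubled)
RTT 2: cwnd = 4 MSS (slow start, doubled)
RTT 3: cwnd = 8 MSS (slow start, doubled)
RTT 4: cwnd = 16 MSS (slow start, doubled)
RTT 5: cwnd = 32 MSS (slow start, doubled)
RTT 6: cwnd = 33 MSS (congestion avoidance, +1)

33


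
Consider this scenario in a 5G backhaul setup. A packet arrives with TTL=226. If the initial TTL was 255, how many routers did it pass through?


Given: initial TTL = 255, received TTL = 226
Hops = initial TTL - received TTL
Hops = 255 - 226 = 29

29


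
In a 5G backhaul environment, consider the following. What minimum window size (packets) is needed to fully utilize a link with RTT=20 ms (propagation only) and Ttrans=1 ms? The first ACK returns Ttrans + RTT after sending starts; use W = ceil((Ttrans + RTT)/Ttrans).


Given: Ttrans = 1 ms, RTT = 20 ms (= 2 * Tprop, Tprop = 10 ms)
Time until first ACK returns = Ttrans + RTT = 1 + 20 = 21 ms
Need W * Ttrans >= Ttrans + RTT  ->  W >= (Ttrans + RTT) / Ttrans
(Ttrans + RTT) / Ttrans = 21 / 1 = 21
W_min = ceil(21) = 21

21


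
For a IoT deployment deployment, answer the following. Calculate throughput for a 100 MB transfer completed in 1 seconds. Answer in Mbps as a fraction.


Given: file = 100 MB, time = 1 s
File in Mb = 100 * 8 = 800 Mb
Throughput = 800 / 1 Mbps
Throughput = 800 Mbps

800


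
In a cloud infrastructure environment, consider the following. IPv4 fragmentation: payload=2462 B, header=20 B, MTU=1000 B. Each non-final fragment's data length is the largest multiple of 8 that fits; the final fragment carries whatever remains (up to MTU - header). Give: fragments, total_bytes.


Max data per non-final fragment = floor((MTU - header)/8)*8 = floor((1000 - 20)/8)*8 = floor(980/8)*8 = 976 B
Final fragment needs no 8-byte alignment: it can carry up to MTU - header = 980 B
Non-final fragments needed = ceil((payload - 980) / 976) = ceil(1482/976) = ceil(1.5184) = 2
Number of fragments = 2 + 1 = 3
Fragment sizes (data): 2 * 976 B + 510 B (last, 510 <= 980 OK)
Total bytes sent = payload + n_frags * header = 2462 + 3*20 = 2462 + 60 = 2522 B

3, 2522


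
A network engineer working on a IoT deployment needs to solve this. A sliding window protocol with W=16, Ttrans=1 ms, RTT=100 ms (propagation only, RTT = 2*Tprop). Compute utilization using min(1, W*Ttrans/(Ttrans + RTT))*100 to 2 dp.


Given: W = 16, Ttrans = 1 ms, RTT = 100 ms (= 2 * Tprop, Tprop = 50 ms)
Cycle time = Ttrans + RTT = 1 + 100 = 101 ms (first packet sent until its ACK returns)
W * Ttrans = 16 * 1 = 16 ms of sending per cycle
W * Ttrans / (Ttrans + RTT) = 16 / 101 = 0.158416
U = min(1, 0.158416) = 0.158416
U% = 15.84%

15.84


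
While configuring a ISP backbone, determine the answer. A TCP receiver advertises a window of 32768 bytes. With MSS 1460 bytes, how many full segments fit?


Given: RWND = 32768 bytes, MSS = 1460 bytes
Full segments = floor(RWND / MSS)
Full segments = floor(32768 / 1460)
Full segments = floor(22.4438) = 22

22


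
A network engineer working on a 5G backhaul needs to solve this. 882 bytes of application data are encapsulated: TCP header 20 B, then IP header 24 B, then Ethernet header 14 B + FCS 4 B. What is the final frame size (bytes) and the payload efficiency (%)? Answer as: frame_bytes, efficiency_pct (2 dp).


TCP segment = 882 + 20 = 902 B
IP packet = 902 + 24 = 926 B
Ethernet frame = 926 + 14 + 4 = 944 B
Efficiency = app / frame = 882 / 944 = 0.934322 = 93.4322% -> 93.43% (2 dp)

944, 93.43


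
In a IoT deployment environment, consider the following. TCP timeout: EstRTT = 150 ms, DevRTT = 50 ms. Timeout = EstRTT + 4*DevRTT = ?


Given: EstRTT = 150 ms, DevRTT = 50 ms
Timeout = EstRTT + 4 * DevRTT
4 * DevRTT = 4 * 50 = 200
Timeout = 150 + 200 = 350 ms

350


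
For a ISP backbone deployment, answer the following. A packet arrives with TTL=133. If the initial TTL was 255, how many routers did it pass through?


Given: initial TTL = 255, received TTL = 133
Hops = initial TTL - received TTL
Hops = 255 - 133 = 122

122


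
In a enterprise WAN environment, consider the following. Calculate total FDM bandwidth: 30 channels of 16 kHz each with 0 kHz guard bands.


Given: 30 channels, 16 kHz each, guard = 0 kHz
Channel bandwidth = 30 * 16 = 480 kHz
Guard bands = 29 gaps * 0 kHz = 0 kHz
Total = 480 + 0 = 480 kHz

480


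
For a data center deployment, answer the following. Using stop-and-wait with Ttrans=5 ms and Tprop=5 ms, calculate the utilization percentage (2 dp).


Given: Ttrans = 5 ms, Tprop = 5 ms
RTT = 2 * Tprop = 2 * 5 = 10 ms
U = Ttrans / (Ttrans + RTT)
U = 5 / (5 + 10)
U = 5 / 15 = 0.333333
U% = 33.33%

33.33


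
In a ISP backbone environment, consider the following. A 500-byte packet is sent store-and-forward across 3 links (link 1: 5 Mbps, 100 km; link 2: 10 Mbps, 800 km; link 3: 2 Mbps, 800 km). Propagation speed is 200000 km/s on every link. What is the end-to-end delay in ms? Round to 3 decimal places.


Packet = 500 bytes = 4000 bits. Store-and-forward: sum (t_trans + t_prop) per link.
Link 1: t_trans = 4000/(5*10^6) s = 0.8000 ms; t_prop = 100/200000 s = 0.5000 ms; subtotal = 1.3000 ms
Link 2: t_trans = 4000/(10*10^6) s = 0.4000 ms; t_prop = 800/200000 s = 4.0000 ms; subtotal = 4.4000 ms
Link 3: t_trans = 4000/(2*10^6) s = 2.0000 ms; t_prop = 800/200000 s = 4.0000 ms; subtotal = 6.0000 ms
End-to-end = 1.3000 + 4.4000 + 6.0000 = 11.7000 ms -> 11.700 ms (3 dp)

11.700


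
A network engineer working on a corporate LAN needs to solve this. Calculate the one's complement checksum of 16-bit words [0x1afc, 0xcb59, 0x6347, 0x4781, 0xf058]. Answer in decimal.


Given words: [0x1afc, 0xcb59, 0x6347, 0x4781, 0xf058]
Step 1: Sum all words
Raw sum = 6908 + 52057 + 25415 + 18305 + 61528 = 164213
Step 2: Fold carry: (33141 + 2) = 33143
One's complement = ~33143 & 0xFFFF = 32392

32392


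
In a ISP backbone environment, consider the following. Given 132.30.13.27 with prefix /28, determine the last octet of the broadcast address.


Given: IP = 132.30.13.27, prefix = /28
Host bits = 32 - 28 = 4
Network last octet = 27 AND mask = 16
Host part size = 2^4 - 1 = 15
Broadcast last octet = 16 OR 15 = 31

31


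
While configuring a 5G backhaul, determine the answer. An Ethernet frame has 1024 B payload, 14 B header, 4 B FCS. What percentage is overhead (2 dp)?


Given: payload = 1024 B, header = 14 B, trailer = 4 B
Overhead bytes = header + trailer = 14 + 4 = 18
Total frame = payload + overhead = 1024 + 18 = 1042
Overhead % = 18 / 1042 * 100 = 1.7274% -> 1.73% (2 dp)

1.73


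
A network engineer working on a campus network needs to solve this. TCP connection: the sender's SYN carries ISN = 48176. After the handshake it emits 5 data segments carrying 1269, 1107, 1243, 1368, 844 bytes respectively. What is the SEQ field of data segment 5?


The SYN occupies sequence number ISN = 48176, so the first data byte is ISN + 1 = 48177.
SEQ of data segment i = (ISN + 1) + sum of payload sizes of segments 1..i-1.
Segment 1: SEQ = 48177, payload = 1269 bytes
Segment 2: SEQ = 49446, payload = 1107 bytes
Segment 3: SEQ = 50553, payload = 1243 bytes
Segment 4: SEQ = 51796, payload = 1368 bytes
Segment 5: SEQ = 53164, payload = 844 bytes
SEQ of segment 5 = 48177 + 1269 + 1107 + 1243 + 1368 = 53164

53164


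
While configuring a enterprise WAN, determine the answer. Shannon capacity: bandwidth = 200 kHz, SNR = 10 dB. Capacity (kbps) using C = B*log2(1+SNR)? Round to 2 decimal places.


Given: B = 200 kHz, SNR = 10 dB
SNR linear = 10^(10/10) = 10
1 + SNR = 11
log2(11) = 3.4594316186
C = 200 * 1000 * 3.4594316186 = 691886.3237 bps
C = 691.886324 kbps -> 691.89 kbps (2 dp)

691.89


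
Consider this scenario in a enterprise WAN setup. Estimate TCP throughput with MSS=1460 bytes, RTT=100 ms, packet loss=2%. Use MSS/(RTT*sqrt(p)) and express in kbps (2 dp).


Given: MSS = 1460 bytes, RTT = 100 ms, loss = 2%
RTT in seconds = 100 / 1000 = 0.1
Loss rate = 2% = 0.02
sqrt(loss) = sqrt(0.02) = 0.141421356237
Throughput (bytes/s) = 1460 / (0.1 * 0.141421356237) = 103237.5901
Throughput (kbps) = 103237.5901 * 8 / 1000 = 825.900720 -> 825.90 kbps (2 dp)

825.90


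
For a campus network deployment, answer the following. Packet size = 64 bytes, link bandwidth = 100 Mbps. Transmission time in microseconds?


Given: packet = 64 bytes, bandwidth = 100 Mbps
Packet in bits = 64 * 8 = 512 bits
Bandwidth = 100 * 10^6 = 100000000 bps
Time = 512 / 100000000 seconds
Time in us = 512 * 10^6 / 100000000 = 5.12

5.12


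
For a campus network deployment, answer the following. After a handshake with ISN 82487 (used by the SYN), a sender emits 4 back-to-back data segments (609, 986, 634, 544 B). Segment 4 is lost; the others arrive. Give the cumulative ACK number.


SYN uses sequence number 82487; first data byte = ISN + 1 = 82488.
Segment 1: SEQ = 82488, len = 609 B, covers [82488, 83096]
Segment 2: SEQ = 83097, len = 986 B, covers [83097, 84082]
Segment 3: SEQ = 84083, len = 634 B, covers [84083, 84716]
Segment 4: SEQ = 84717, len = 544 B, covers [84717, 85260] [LOST]
In-order data received: bytes [82488, 84716] (segments 1..3).
Segment 4 missing -> gap begins at byte 84717.
Cumulative ACK = next expected in-order byte = 82488 + 609 + 986 + 634 = 84717

84717


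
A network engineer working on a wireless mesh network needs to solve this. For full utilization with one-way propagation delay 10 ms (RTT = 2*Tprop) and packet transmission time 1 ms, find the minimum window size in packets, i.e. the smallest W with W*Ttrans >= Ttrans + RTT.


Given: Ttrans = 1 ms, RTT = 20 ms (= 2 * Tprop, Tprop = 10 ms)
Time until first ACK returns = Ttrans + RTT = 1 + 20 = 21 ms
Need W * Ttrans >= Ttrans + RTT  ->  W >= (Ttrans + RTT) / Ttrans
(Ttrans + RTT) / Ttrans = 21 / 1 = 21
W_min = ceil(21) = 21

21


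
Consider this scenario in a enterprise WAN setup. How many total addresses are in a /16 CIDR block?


Given: CIDR prefix /16
Host bits = 32 - 16 = 16
Total addresses = 2^16 = 65536

65536


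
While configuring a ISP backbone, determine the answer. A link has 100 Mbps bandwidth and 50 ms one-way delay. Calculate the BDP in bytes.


Given: bandwidth = 100 Mbps, delay = 50 ms
BDP in bits = 100 * 10^6 * 50 / 1000
BDP in bits = 5000000
BDP in bytes = 5000000 / 8 = 625000

625000


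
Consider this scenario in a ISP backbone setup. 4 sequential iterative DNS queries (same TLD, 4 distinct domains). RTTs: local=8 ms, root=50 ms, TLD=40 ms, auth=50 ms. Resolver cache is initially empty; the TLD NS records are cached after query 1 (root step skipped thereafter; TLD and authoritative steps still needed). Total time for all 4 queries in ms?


Lookup 1 (cold cache): local + root + TLD + auth = 8 + 50 + 40 + 50 = 148 ms
Lookups 2..4 (TLD NS cached -> skip root; new domain -> still ask TLD and auth): local + TLD + auth = 8 + 40 + 50 = 98 ms each
Remaining 3 lookups: 3 * 98 = 294 ms
Total = 148 + 294 = 442 ms

442


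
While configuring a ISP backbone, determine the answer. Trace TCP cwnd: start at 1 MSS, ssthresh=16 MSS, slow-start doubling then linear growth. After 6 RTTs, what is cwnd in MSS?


RTT 0: cwnd = 1 MSS (initial)
RTT 1: cwnd = 2 MSS (slow start, doubled)
RTT 2: cwnd = 4 MSS (slow start, doubled)
RTT 3: cwnd = 8 MSS (slow start, doubled)
RTT 4: cwnd = 16 MSS (slow start, doubled)
RTT 5: cwnd = 17 MSS (congestion avoidance, +1)
RTT 6: cwnd = 18 MSS (congestion avoidance, +1)

18


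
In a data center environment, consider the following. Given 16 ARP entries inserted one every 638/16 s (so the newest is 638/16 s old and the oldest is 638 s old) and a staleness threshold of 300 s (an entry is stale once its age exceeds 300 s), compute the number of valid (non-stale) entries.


Ages are k * 638/16 s for k = 1..16 (spacing = 39.8750 s).
Entry k is valid iff k * 638/16 <= 300 iff k <= 16 * 300 / 638 = 7.5235
n_valid = floor(7.5235) = 7
(n_stale = 16 - 7 = 9)

7


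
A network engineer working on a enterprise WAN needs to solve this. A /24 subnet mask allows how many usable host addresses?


Given: subnet mask /24
Host bits = 32 - 24 = 8
Total addresses = 2^8 = 256
Usable hosts = 256 - 2 (network + broadcast) = 254

254


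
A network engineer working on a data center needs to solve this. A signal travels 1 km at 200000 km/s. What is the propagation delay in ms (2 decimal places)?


Given: distance = 1 km, speed = 200000 km/s
Delay = distance / speed = 1 / 200000 seconds
Delay in ms = 1 * 1000 / 200000
Delay = 0.0050 ms
Rounded to 2 dp = 0.01 ms

0.01
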